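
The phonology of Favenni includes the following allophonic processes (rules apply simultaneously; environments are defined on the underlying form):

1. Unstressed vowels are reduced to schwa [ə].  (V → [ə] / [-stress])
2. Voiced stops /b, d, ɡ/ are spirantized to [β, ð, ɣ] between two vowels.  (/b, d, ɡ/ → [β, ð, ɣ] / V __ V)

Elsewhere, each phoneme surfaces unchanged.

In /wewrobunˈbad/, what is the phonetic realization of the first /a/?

/a/ (between /b/ and /d/): rule 1 targets it, but not in an unstressed syllable → unchanged [a].

[a]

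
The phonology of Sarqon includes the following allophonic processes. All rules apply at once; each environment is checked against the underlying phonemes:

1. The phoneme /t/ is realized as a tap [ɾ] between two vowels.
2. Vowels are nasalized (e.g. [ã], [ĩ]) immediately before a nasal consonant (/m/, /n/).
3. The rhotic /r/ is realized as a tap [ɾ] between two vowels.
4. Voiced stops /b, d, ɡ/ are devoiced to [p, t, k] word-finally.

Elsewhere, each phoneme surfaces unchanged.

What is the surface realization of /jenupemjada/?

[jẽnupẽmjada]

/j/ (word-initial): no rule targets it → [j].
/e/ meets the environment for rule 2 (before a nasal consonant) → [ẽ].
/n/ (between /e/ and /u/): no rule targets it → [n].
/u/ — between /n/ and /p/; rule 2 does not apply here → [u].
/p/ stays [p].
Rule 2 applies to /e/ (between /p/ and /m/: before a nasal consonant) → [ẽ].
/m/ stays [m].
/j/ stays [j].
/a/ (between /j/ and /d/): rule 2 targets it, but not before a nasal consonant → unchanged [a].
/d/ — between /a/ and /a/; rule 4 does not apply here → [d].
/a/ (word-final) is in the target of rule 2 but the environment (before a nasal consonant) is not met → [a].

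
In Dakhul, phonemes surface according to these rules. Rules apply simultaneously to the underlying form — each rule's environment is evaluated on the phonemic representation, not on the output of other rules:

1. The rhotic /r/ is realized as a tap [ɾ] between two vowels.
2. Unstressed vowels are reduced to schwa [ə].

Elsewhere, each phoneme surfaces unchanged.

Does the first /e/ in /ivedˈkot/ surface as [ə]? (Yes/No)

/e/ meets the environment for rule 2 (in an unstressed syllable) → [ə].
The actual realization is [ə], which matches [ə].

Yes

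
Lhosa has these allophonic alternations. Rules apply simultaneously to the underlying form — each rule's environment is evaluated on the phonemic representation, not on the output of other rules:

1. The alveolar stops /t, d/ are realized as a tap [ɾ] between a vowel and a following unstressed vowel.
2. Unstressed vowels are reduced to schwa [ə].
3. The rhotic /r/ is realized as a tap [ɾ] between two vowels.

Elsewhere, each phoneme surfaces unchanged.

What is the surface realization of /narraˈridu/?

/n/ — not in any rule's target class → [n].
/a/ — between /n/ and /r/, in an unstressed syllable — surfaces as [ə] (rule 2).
/r/ (between /a/ and /r/): rule 3 targets it, but not between two vowels → unchanged [r].
/r/ (between /r/ and /a/) fails the environment for rule 3, so it stays [r].
Rule 2 applies to /a/ (between /r/ and /r/: in an unstressed syllable) → [ə].
/r/ — between /a/ and /i/, between two vowels — surfaces as [ɾ] (rule 3).
/i/ (between /r/ and /d/) fails the environment for rule 2, so it stays [i].
/d/ (between /i/ and /u/) occurs between a vowel and a following unstressed vowel → [ɾ] by rule 1.
/u/ — word-final, in an unstressed syllable — surfaces as [ə] (rule 2).

[nərrəˈɾiɾə]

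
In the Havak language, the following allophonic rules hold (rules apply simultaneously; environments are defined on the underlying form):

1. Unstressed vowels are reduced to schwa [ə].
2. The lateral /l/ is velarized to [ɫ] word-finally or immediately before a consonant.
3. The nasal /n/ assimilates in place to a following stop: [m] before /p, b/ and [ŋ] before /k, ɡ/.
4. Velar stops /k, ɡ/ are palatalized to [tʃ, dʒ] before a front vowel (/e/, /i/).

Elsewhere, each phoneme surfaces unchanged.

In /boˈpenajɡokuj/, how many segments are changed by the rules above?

4

Segments that undergo a rule: /o/ → [ə] (rule 1); /a/ → [ə] (rule 1); /o/ → [ə] (rule 1); /u/ → [ə] (rule 1).
All other segments surface unchanged.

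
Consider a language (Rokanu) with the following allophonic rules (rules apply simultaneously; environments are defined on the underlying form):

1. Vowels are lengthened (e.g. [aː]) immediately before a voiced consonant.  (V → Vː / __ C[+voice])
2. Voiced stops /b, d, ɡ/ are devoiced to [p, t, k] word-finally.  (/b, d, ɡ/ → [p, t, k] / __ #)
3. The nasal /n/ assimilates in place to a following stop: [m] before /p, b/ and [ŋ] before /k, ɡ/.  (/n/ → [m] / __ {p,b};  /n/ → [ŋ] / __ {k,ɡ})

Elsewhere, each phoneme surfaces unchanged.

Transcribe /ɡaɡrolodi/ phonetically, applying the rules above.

[ɡaːɡroːloːdi]

/ɡ/ (word-initial) fails the environment for rule 2, so it stays [ɡ].
Rule 1 applies to /a/ (between /ɡ/ and /ɡ/: before a voiced consonant) → [aː].
/ɡ/ (between /a/ and /r/): rule 2 targets it, but not word-finally → unchanged [ɡ].
/r/ stays [r].
/o/ (between /r/ and /l/) occurs before a voiced consonant → [oː] by rule 1.
/l/ stays [l].
Rule 1 applies to /o/ (between /l/ and /d/: before a voiced consonant) → [oː].
/d/ (between /o/ and /i/): rule 2 targets it, but not word-finally → unchanged [d].
/i/ (word-final) is in the target of rule 1 but the environment (before a voiced consonant) is not met → [i].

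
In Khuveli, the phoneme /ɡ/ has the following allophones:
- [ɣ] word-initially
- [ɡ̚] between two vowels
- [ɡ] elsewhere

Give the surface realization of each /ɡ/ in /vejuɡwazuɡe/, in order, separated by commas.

Occurrence 1 (position 5): no conditioning environment matches → elsewhere allophone [ɡ].
Occurrence 2 (position 10): between two vowels → [ɡ̚].

[ɡ], [ɡ̚]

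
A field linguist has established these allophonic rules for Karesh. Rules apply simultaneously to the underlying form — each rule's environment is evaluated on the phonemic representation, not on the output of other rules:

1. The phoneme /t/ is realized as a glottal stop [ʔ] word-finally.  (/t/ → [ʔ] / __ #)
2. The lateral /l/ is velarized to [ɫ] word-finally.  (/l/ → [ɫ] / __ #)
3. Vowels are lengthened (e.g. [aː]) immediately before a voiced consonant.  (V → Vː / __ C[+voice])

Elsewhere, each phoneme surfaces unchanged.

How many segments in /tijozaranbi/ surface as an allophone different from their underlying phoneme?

Segments that undergo a rule: /i/ → [iː] (rule 3); /o/ → [oː] (rule 3); /a/ → [aː] (rule 3); /a/ → [aː] (rule 3).
All other segments surface unchanged.

4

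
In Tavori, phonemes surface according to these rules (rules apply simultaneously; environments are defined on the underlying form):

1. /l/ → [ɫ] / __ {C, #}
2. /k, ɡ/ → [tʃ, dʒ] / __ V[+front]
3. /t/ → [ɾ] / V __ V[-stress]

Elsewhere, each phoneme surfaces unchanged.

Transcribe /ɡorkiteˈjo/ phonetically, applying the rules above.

/ɡ/ (word-initial) fails the environment for rule 2, so it stays [ɡ].
/o/ (between /ɡ/ and /r/) is unaffected → [o].
/r/ (between /o/ and /k/): no rule targets it → [r].
/k/ — between /r/ and /i/, before a front vowel — surfaces as [tʃ] (rule 2).
/i/ stays [i].
/t/ — between /i/ and /e/, between a vowel and a following unstressed vowel — surfaces as [ɾ] (rule 3).
/e/ stays [e].
/j/ (between /e/ and /o/): no rule targets it → [j].
/o/ (word-final): no rule targets it → [o].

[ɡortʃiɾeˈjo]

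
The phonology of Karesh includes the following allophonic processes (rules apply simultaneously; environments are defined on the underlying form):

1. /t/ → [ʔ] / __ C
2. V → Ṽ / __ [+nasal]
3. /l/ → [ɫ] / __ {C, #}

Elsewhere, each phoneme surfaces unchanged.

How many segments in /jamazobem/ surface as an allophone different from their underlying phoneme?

Segments that undergo a rule: /a/ → [ã] (rule 2); /e/ → [ẽ] (rule 2).
All other segments surface unchanged.

2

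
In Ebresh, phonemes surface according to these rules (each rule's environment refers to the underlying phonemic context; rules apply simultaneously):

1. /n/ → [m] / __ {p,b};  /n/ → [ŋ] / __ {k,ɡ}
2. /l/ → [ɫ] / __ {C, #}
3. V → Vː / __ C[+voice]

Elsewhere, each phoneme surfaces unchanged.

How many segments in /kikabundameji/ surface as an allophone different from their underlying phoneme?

Segments that undergo a rule: /a/ → [aː] (rule 3); /u/ → [uː] (rule 3); /a/ → [aː] (rule 3); /e/ → [eː] (rule 3).
All other segments surface unchanged.

4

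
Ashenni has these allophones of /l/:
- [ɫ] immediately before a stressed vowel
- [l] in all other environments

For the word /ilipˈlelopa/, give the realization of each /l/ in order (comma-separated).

[l], [ɫ], [l]

Occurrence 1 (position 2): no conditioning environment matches → elsewhere allophone [l].
Occurrence 2 (position 5): immediately before a stressed vowel → [ɫ].
Occurrence 3 (position 7): no conditioning environment matches → elsewhere allophone [l].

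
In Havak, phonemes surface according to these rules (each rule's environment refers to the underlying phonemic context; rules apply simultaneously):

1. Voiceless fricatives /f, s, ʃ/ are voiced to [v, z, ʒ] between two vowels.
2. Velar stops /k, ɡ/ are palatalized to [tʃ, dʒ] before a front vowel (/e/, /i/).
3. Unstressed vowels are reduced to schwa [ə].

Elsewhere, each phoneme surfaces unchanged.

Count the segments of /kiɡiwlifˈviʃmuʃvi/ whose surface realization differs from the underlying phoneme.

Segments that undergo a rule: /k/ → [tʃ] (rule 2); /i/ → [ə] (rule 3); /ɡ/ → [dʒ] (rule 2); /i/ → [ə] (rule 3); /i/ → [ə] (rule 3); /u/ → [ə] (rule 3); /i/ → [ə] (rule 3).
All other segments surface unchanged.

7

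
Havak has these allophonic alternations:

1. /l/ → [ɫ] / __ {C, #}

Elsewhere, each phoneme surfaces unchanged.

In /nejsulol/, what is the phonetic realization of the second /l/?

[ɫ]

/l/ meets the environment for rule 1 (word-finally or immediately before a consonant) → [ɫ].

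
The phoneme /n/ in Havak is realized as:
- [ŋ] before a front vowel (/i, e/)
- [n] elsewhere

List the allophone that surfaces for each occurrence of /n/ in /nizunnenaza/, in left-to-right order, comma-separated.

[ŋ], [n], [ŋ], [n]

Occurrence 1 (position 1): before a front vowel (/i, e/) → [ŋ].
Occurrence 2 (position 5): no conditioning environment matches → elsewhere allophone [n].
Occurrence 3 (position 6): before a front vowel (/i, e/) → [ŋ].
Occurrence 4 (position 8): no conditioning environment matches → elsewhere allophone [n].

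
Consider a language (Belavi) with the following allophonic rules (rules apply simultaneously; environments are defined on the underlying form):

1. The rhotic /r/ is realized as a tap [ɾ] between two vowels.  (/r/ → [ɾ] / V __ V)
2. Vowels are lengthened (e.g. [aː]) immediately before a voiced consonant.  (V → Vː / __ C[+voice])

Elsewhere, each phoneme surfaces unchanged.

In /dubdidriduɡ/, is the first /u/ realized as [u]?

No

/u/ (between /d/ and /b/): before a voiced consonant, so rule 2 applies → [uː].
The actual realization is [uː], not [u].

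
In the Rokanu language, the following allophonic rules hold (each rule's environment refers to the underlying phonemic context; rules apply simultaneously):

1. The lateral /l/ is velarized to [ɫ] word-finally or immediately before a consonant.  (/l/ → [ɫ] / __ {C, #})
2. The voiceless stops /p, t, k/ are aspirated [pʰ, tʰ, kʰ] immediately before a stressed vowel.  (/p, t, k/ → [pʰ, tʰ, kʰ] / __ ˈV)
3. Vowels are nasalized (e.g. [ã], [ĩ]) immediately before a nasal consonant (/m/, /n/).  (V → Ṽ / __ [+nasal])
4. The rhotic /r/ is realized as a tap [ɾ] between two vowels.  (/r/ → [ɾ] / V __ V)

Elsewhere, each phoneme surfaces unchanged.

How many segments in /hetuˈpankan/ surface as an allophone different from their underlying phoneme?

Segments that undergo a rule: /p/ → [pʰ] (rule 2); /a/ → [ã] (rule 3); /a/ → [ã] (rule 3).
All other segments surface unchanged.

3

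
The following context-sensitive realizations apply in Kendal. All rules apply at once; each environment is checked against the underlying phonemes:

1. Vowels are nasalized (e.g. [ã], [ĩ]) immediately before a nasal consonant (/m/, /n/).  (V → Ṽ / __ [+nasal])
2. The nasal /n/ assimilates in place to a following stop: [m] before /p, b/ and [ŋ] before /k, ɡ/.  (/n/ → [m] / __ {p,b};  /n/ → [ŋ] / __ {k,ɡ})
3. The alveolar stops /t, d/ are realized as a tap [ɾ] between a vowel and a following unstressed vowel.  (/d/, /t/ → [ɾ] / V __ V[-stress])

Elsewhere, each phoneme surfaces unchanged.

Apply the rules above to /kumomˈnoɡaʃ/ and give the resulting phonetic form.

[kũmõmˈnoɡaʃ]

/k/ — not in any rule's target class → [k].
Rule 1 applies to /u/ (between /k/ and /m/: before a nasal consonant) → [ũ].
/m/ stays [m].
/o/ — between /m/ and /m/, before a nasal consonant — surfaces as [õ] (rule 1).
/m/ (between /o/ and /n/) is unaffected → [m].
/n/ — between /m/ and /o/; rule 2 does not apply here → [n].
/o/ (between /n/ and /ɡ/): rule 1 targets it, but not before a nasal consonant → unchanged [o].
/ɡ/ stays [ɡ].
/a/ (between /ɡ/ and /ʃ/) is in the target of rule 1 but the environment (before a nasal consonant) is not met → [a].
/ʃ/ (word-final): no rule targets it → [ʃ].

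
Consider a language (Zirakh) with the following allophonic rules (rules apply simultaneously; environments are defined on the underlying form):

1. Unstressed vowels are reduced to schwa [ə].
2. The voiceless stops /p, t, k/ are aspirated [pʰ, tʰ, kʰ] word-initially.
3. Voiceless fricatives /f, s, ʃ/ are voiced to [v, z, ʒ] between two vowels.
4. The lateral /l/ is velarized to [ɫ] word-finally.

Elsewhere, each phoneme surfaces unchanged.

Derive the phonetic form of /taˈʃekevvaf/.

[tʰəˈʒekəvvəf]

/t/ — word-initial, word-initially — surfaces as [tʰ] (rule 2).
/a/ meets the environment for rule 1 (in an unstressed syllable) → [ə].
/ʃ/ (between /a/ and /e/): between two vowels, so rule 3 applies → [ʒ].
/e/ (between /ʃ/ and /k/) fails the environment for rule 1, so it stays [e].
/k/ (between /e/ and /e/) fails the environment for rule 2, so it stays [k].
/e/ meets the environment for rule 1 (in an unstressed syllable) → [ə].
Rule 1 applies to /a/ (between /v/ and /f/: in an unstressed syllable) → [ə].
/f/ (word-final) is in the target of rule 3 but the environment (between two vowels) is not met → [f].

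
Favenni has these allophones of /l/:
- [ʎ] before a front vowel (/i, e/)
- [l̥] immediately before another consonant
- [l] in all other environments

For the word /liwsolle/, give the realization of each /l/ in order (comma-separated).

[ʎ], [l̥], [ʎ]

Occurrence 1 (position 1): before a front vowel (/i, e/) → [ʎ].
Occurrence 2 (position 6): immediately before another consonant → [l̥].
Occurrence 3 (position 7): before a front vowel (/i, e/) → [ʎ].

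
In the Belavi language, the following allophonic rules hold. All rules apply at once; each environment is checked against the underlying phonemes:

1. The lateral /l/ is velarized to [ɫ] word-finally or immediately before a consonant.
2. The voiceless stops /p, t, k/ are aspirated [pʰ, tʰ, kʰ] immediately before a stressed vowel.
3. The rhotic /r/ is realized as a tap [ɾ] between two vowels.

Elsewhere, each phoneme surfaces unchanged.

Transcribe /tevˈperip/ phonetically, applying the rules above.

/t/ (word-initial) is in the target of rule 2 but the environment (immediately before a stressed vowel) is not met → [t].
/e/ (between /t/ and /v/) is unaffected → [e].
/v/ — not in any rule's target class → [v].
/p/ meets the environment for rule 2 (immediately before a stressed vowel) → [pʰ].
/e/ (between /p/ and /r/): no rule targets it → [e].
Rule 3 applies to /r/ (between /e/ and /i/: between two vowels) → [ɾ].
/i/ (between /r/ and /p/): no rule targets it → [i].
/p/ (word-final) is in the target of rule 2 but the environment (immediately before a stressed vowel) is not met → [p].

[tevˈpʰeɾip]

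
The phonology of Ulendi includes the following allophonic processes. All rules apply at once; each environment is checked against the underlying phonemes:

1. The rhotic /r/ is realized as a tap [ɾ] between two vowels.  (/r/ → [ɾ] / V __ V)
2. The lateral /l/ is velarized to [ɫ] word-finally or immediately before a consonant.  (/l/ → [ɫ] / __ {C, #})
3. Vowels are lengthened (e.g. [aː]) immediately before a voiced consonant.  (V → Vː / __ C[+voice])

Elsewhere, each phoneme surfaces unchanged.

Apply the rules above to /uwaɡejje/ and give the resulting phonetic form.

[uːwaːɡeːjje]

/u/ meets the environment for rule 3 (before a voiced consonant) → [uː].
/w/ — not in any rule's target class → [w].
/a/ (between /w/ and /ɡ/) occurs before a voiced consonant → [aː] by rule 3.
/ɡ/ — not in any rule's target class → [ɡ].
/e/ — between /ɡ/ and /j/, before a voiced consonant — surfaces as [eː] (rule 3).
/j/ stays [j].
/j/ stays [j].
/e/ — word-final; rule 3 does not apply here → [e].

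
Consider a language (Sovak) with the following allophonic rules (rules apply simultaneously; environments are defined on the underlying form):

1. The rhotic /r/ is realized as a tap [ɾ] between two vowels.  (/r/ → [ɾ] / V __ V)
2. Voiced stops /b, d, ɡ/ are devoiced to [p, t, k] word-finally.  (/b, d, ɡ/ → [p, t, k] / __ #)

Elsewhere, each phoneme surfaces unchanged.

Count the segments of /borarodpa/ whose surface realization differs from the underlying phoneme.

Segments that undergo a rule: /r/ → [ɾ] (rule 1); /r/ → [ɾ] (rule 1).
All other segments surface unchanged.

2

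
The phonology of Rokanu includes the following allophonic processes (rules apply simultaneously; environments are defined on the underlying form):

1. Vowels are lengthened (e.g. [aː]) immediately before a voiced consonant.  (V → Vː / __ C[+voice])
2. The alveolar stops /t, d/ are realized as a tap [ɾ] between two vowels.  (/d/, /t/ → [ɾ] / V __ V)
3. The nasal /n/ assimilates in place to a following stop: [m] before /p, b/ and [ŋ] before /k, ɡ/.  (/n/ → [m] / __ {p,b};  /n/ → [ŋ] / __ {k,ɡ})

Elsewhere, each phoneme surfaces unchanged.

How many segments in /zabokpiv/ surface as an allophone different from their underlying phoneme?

Segments that undergo a rule: /a/ → [aː] (rule 1); /i/ → [iː] (rule 1).
All other segments surface unchanged.

2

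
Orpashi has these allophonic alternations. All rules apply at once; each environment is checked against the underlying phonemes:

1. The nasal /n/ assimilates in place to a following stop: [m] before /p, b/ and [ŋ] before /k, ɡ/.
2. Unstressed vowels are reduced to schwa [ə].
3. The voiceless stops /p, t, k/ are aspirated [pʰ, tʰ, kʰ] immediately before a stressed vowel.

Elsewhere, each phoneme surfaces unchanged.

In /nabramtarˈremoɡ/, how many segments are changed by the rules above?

4

Segments that undergo a rule: /a/ → [ə] (rule 2); /a/ → [ə] (rule 2); /a/ → [ə] (rule 2); /o/ → [ə] (rule 2).
All other segments surface unchanged.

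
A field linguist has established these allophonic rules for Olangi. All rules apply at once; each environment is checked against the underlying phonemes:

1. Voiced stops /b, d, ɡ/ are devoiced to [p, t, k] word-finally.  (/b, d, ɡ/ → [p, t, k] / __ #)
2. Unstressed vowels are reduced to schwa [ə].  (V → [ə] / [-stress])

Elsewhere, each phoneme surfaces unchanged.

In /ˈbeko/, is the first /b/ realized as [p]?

No

/b/ (word-initial) is in the target of rule 1 but the environment (word-finally) is not met → [b].
The actual realization is [b], not [p].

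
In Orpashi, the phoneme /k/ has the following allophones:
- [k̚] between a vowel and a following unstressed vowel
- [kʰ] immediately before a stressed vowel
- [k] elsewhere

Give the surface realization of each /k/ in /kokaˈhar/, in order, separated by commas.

Occurrence 1 (position 1): no conditioning environment matches → elsewhere allophone [k].
Occurrence 2 (position 3): between a vowel and a following unstressed vowel → [k̚].

[k], [k̚]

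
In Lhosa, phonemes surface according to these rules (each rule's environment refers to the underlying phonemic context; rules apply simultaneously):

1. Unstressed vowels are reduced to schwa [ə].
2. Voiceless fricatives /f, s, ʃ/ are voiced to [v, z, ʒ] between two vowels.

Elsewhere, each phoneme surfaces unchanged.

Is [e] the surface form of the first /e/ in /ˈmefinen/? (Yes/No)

Yes

/e/ (between /m/ and /f/) is in the target of rule 1 but the environment (in an unstressed syllable) is not met → [e].
The actual realization is [e], which matches [e].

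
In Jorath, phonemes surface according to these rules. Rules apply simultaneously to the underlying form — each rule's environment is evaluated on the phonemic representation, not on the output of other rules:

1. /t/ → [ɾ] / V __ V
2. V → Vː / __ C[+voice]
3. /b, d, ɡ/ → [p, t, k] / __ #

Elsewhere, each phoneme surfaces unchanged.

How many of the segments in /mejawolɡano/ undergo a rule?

Segments that undergo a rule: /e/ → [eː] (rule 2); /a/ → [aː] (rule 2); /o/ → [oː] (rule 2); /a/ → [aː] (rule 2).
All other segments surface unchanged.

4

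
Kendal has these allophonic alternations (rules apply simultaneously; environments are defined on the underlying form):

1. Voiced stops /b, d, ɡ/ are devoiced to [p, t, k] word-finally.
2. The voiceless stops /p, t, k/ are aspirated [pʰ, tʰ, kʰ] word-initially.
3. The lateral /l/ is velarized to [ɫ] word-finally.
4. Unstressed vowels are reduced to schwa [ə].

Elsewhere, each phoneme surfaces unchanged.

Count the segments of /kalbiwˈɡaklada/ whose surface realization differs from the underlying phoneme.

Segments that undergo a rule: /k/ → [kʰ] (rule 2); /a/ → [ə] (rule 4); /i/ → [ə] (rule 4); /a/ → [ə] (rule 4); /a/ → [ə] (rule 4).
All other segments surface unchanged.

5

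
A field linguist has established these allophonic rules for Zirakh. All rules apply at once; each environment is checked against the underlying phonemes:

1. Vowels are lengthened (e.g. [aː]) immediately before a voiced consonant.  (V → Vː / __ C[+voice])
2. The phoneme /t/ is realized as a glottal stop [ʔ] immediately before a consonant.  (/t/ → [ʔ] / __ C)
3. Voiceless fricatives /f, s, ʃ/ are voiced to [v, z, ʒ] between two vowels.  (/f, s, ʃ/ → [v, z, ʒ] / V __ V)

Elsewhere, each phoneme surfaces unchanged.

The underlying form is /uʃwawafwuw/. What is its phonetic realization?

[uʃwaːwafwuːw]

/u/ (word-initial) fails the environment for rule 1, so it stays [u].
/ʃ/ — between /u/ and /w/; rule 3 does not apply here → [ʃ].
/a/ (between /w/ and /w/): before a voiced consonant, so rule 1 applies → [aː].
/a/ (between /w/ and /f/) fails the environment for rule 1, so it stays [a].
/f/ (between /a/ and /w/) is in the target of rule 3 but the environment (between two vowels) is not met → [f].
/u/ (between /w/ and /w/) occurs before a voiced consonant → [uː] by rule 1.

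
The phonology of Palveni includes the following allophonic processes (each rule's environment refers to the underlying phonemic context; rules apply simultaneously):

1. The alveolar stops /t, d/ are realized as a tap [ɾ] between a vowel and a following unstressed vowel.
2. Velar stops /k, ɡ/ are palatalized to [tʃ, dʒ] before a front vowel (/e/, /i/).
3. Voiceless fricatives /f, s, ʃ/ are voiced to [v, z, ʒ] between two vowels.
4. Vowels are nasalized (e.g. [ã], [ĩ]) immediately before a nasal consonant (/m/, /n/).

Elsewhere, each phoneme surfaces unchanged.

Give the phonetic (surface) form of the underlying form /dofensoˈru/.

[dovẽnsoˈru]

/d/ (word-initial) fails the environment for rule 1, so it stays [d].
/o/ (between /d/ and /f/) is in the target of rule 4 but the environment (before a nasal consonant) is not met → [o].
/f/ meets the environment for rule 3 (between two vowels) → [v].
/e/ — between /f/ and /n/, before a nasal consonant — surfaces as [ẽ] (rule 4).
/n/ — not in any rule's target class → [n].
/s/ (between /n/ and /o/) fails the environment for rule 3, so it stays [s].
/o/ (between /s/ and /r/) fails the environment for rule 4, so it stays [o].
/r/ stays [r].
/u/ — word-final; rule 4 does not apply here → [u].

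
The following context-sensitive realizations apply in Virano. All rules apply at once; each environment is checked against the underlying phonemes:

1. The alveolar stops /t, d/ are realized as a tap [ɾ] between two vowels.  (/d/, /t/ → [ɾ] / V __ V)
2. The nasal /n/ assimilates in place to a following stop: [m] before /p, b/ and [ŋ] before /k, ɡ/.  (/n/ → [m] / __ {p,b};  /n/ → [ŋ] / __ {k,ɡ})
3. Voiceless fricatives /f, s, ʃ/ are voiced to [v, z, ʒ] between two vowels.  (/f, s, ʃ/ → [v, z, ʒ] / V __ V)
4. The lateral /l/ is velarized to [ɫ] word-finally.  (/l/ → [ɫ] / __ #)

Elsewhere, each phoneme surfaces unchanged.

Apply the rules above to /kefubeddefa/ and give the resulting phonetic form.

/k/ — not in any rule's target class → [k].
/e/ (between /k/ and /f/): no rule targets it → [e].
/f/ (between /e/ and /u/): between two vowels, so rule 3 applies → [v].
/u/ — not in any rule's target class → [u].
/b/ — not in any rule's target class → [b].
/e/ — not in any rule's target class → [e].
/d/ (between /e/ and /d/): rule 1 targets it, but not between two vowels → unchanged [d].
/d/ (between /d/ and /e/) fails the environment for rule 1, so it stays [d].
/e/ (between /d/ and /f/) is unaffected → [e].
Rule 3 applies to /f/ (between /e/ and /a/: between two vowels) → [v].
/a/ (word-final): no rule targets it → [a].

[kevubeddeva]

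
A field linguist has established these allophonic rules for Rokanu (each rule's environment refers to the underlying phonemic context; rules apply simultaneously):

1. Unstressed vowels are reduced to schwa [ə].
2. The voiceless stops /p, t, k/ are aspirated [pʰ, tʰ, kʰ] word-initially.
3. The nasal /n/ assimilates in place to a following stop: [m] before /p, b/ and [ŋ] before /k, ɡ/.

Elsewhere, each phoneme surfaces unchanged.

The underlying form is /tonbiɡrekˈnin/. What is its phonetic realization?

/t/ — word-initial, word-initially — surfaces as [tʰ] (rule 2).
/o/ — between /t/ and /n/, in an unstressed syllable — surfaces as [ə] (rule 1).
/n/ meets the environment for rule 3 (before a labial or velar stop) → [m].
/b/ — not in any rule's target class → [b].
/i/ meets the environment for rule 1 (in an unstressed syllable) → [ə].
/ɡ/ (between /i/ and /r/) is unaffected → [ɡ].
/r/ stays [r].
/e/ (between /r/ and /k/) occurs in an unstressed syllable → [ə] by rule 1.
/k/ (between /e/ and /n/) fails the environment for rule 2, so it stays [k].
/n/ (between /k/ and /i/) is in the target of rule 3 but the environment (before a labial or velar stop) is not met → [n].
/i/ (between /n/ and /n/): rule 1 targets it, but not in an unstressed syllable → unchanged [i].
/n/ (word-final) fails the environment for rule 3, so it stays [n].

[tʰəmbəɡrəkˈnin]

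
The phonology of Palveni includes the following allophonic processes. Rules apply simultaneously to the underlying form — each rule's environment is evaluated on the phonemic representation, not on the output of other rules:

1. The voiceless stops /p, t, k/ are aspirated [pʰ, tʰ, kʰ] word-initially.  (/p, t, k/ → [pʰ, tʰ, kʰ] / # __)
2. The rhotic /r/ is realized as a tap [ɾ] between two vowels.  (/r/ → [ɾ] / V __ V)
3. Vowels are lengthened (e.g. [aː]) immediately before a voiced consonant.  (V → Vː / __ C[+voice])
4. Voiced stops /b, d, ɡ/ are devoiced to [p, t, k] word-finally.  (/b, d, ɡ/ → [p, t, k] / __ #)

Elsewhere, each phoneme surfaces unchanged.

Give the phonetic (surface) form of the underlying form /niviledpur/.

/n/ (word-initial): no rule targets it → [n].
/i/ meets the environment for rule 3 (before a voiced consonant) → [iː].
/v/ stays [v].
/i/ (between /v/ and /l/): before a voiced consonant, so rule 3 applies → [iː].
/l/ — not in any rule's target class → [l].
/e/ — between /l/ and /d/, before a voiced consonant — surfaces as [eː] (rule 3).
/d/ (between /e/ and /p/) fails the environment for rule 4, so it stays [d].
/p/ (between /d/ and /u/): rule 1 targets it, but not word-initially → unchanged [p].
/u/ (between /p/ and /r/): before a voiced consonant, so rule 3 applies → [uː].
/r/ — word-final; rule 2 does not apply here → [r].

[niːviːleːdpuːr]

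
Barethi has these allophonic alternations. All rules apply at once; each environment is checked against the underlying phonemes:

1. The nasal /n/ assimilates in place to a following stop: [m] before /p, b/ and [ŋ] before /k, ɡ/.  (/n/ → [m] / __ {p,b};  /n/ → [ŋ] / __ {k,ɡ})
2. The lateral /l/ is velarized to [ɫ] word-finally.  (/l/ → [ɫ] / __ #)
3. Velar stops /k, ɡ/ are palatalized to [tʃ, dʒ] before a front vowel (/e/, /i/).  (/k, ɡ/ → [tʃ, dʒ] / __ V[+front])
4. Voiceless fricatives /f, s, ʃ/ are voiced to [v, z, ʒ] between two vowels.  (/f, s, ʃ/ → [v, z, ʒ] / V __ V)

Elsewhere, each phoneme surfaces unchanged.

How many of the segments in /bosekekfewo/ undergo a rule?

2

Segments that undergo a rule: /s/ → [z] (rule 4); /k/ → [tʃ] (rule 3).
All other segments surface unchanged.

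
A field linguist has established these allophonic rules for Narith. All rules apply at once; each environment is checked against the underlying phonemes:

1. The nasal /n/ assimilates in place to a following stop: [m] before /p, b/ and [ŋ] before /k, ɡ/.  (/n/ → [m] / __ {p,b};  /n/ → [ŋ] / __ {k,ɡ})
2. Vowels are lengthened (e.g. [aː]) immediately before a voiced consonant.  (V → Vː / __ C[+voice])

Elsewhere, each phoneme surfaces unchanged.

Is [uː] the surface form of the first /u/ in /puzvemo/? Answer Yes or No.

Yes

/u/ meets the environment for rule 2 (before a voiced consonant) → [uː].
The actual realization is [uː], which matches [uː].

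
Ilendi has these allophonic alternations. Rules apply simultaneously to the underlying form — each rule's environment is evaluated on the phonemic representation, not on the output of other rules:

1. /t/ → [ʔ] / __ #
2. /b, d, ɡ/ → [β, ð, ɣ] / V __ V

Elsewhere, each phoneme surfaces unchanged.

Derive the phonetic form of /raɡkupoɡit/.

[raɡkupoɣiʔ]

/ɡ/ (between /a/ and /k/): rule 2 targets it, but not between two vowels → unchanged [ɡ].
/ɡ/ — between /o/ and /i/, between two vowels — surfaces as [ɣ] (rule 2).
/t/ (word-final): word-finally, so rule 1 applies → [ʔ].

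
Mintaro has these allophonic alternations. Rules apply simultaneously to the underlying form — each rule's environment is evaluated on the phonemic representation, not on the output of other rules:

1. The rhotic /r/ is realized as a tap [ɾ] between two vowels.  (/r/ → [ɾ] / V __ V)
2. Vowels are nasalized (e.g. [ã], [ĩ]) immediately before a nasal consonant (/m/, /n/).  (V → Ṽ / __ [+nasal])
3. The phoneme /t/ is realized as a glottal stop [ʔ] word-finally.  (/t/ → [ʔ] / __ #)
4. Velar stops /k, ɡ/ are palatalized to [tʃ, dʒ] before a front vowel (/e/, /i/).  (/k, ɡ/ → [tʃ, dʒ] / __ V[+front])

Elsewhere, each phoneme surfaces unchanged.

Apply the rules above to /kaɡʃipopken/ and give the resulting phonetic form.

[kaɡʃipoptʃẽn]

/k/ (word-initial) is in the target of rule 4 but the environment (before a front vowel) is not met → [k].
/a/ (between /k/ and /ɡ/): rule 2 targets it, but not before a nasal consonant → unchanged [a].
/ɡ/ (between /a/ and /ʃ/): rule 4 targets it, but not before a front vowel → unchanged [ɡ].
/i/ (between /ʃ/ and /p/) is in the target of rule 2 but the environment (before a nasal consonant) is not met → [i].
/o/ (between /p/ and /p/) is in the target of rule 2 but the environment (before a nasal consonant) is not met → [o].
Rule 4 applies to /k/ (between /p/ and /e/: before a front vowel) → [tʃ].
Rule 2 applies to /e/ (between /k/ and /n/: before a nasal consonant) → [ẽ].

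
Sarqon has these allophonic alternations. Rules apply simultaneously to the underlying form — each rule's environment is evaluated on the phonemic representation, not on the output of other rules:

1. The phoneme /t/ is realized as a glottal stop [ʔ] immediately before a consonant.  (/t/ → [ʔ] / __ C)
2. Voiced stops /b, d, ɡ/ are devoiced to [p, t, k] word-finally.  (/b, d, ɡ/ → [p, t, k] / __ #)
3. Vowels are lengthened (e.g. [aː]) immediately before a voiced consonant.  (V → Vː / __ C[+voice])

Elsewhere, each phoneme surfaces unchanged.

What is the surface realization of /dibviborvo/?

/d/ — word-initial; rule 2 does not apply here → [d].
Rule 3 applies to /i/ (between /d/ and /b/: before a voiced consonant) → [iː].
/b/ (between /i/ and /v/) fails the environment for rule 2, so it stays [b].
/v/ stays [v].
/i/ meets the environment for rule 3 (before a voiced consonant) → [iː].
/b/ (between /i/ and /o/) is in the target of rule 2 but the environment (word-finally) is not met → [b].
/o/ meets the environment for rule 3 (before a voiced consonant) → [oː].
/r/ (between /o/ and /v/) is unaffected → [r].
/v/ (between /r/ and /o/) is unaffected → [v].
/o/ (word-final) is in the target of rule 3 but the environment (before a voiced consonant) is not met → [o].

[diːbviːboːrvo]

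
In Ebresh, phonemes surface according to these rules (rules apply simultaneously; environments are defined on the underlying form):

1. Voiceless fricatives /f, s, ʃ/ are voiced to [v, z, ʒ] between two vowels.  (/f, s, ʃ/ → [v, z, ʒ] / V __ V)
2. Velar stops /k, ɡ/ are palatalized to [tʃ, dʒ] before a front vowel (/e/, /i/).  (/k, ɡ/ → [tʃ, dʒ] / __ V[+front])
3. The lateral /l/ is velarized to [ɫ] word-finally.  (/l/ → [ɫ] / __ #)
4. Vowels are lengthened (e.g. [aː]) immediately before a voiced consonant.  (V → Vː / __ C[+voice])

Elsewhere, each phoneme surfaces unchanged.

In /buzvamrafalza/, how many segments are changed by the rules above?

Segments that undergo a rule: /u/ → [uː] (rule 4); /a/ → [aː] (rule 4); /f/ → [v] (rule 1); /a/ → [aː] (rule 4).
All other segments surface unchanged.

4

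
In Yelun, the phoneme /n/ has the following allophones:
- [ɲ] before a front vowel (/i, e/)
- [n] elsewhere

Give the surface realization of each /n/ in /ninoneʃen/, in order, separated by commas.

Occurrence 1 (position 1): before a front vowel (/i, e/) → [ɲ].
Occurrence 2 (position 3): no conditioning environment matches → elsewhere allophone [n].
Occurrence 3 (position 5): before a front vowel (/i, e/) → [ɲ].
Occurrence 4 (position 9): no conditioning environment matches → elsewhere allophone [n].

[ɲ], [n], [ɲ], [n]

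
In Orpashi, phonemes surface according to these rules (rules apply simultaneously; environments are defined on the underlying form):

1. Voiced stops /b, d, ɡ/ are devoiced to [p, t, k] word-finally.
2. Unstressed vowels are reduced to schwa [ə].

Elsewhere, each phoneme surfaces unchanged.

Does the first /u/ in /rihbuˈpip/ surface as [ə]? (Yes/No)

Rule 2 applies to /u/ (between /b/ and /p/: in an unstressed syllable) → [ə].
The actual realization is [ə], which matches [ə].

Yes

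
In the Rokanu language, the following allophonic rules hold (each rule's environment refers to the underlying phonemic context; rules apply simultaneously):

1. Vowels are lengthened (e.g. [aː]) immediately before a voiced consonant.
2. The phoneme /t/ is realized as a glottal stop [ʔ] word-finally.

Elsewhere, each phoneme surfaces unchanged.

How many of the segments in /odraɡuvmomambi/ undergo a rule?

Segments that undergo a rule: /o/ → [oː] (rule 1); /a/ → [aː] (rule 1); /u/ → [uː] (rule 1); /o/ → [oː] (rule 1); /a/ → [aː] (rule 1).
All other segments surface unchanged.

5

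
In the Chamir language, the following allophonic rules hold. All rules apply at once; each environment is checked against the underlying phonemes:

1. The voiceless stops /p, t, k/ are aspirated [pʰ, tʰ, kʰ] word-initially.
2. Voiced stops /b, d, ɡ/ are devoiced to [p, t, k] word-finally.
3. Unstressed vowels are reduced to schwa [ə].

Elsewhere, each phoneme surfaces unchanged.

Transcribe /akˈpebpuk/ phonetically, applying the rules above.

[əkˈpebpək]

/a/ meets the environment for rule 3 (in an unstressed syllable) → [ə].
/k/ — between /a/ and /p/; rule 1 does not apply here → [k].
/p/ (between /k/ and /e/): rule 1 targets it, but not word-initially → unchanged [p].
/e/ (between /p/ and /b/) is in the target of rule 3 but the environment (in an unstressed syllable) is not met → [e].
/b/ — between /e/ and /p/; rule 2 does not apply here → [b].
/p/ (between /b/ and /u/) is in the target of rule 1 but the environment (word-initially) is not met → [p].
/u/ (between /p/ and /k/): in an unstressed syllable, so rule 3 applies → [ə].
/k/ (word-final) is in the target of rule 1 but the environment (word-initially) is not met → [k].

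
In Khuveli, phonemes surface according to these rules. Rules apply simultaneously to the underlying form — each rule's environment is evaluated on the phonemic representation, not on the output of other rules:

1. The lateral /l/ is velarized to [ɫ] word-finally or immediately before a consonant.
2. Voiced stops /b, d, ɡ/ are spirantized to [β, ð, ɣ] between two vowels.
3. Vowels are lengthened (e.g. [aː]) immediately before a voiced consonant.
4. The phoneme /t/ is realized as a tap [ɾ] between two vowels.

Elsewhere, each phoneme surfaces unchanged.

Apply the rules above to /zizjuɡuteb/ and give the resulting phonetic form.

[ziːzjuːɣuɾeːb]

/i/ meets the environment for rule 3 (before a voiced consonant) → [iː].
/u/ (between /j/ and /ɡ/): before a voiced consonant, so rule 3 applies → [uː].
/ɡ/ — between /u/ and /u/, between two vowels — surfaces as [ɣ] (rule 2).
/u/ (between /ɡ/ and /t/) is in the target of rule 3 but the environment (before a voiced consonant) is not met → [u].
Rule 4 applies to /t/ (between /u/ and /e/: between two vowels) → [ɾ].
Rule 3 applies to /e/ (between /t/ and /b/: before a voiced consonant) → [eː].
/b/ — word-final; rule 2 does not apply here → [b].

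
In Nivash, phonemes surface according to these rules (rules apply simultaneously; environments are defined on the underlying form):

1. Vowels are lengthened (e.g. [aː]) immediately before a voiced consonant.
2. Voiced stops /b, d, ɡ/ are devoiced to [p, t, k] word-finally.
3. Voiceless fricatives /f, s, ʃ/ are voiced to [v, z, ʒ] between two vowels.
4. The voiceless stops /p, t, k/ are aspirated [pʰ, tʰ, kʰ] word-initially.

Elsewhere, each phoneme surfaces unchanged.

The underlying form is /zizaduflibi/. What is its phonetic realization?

/z/ (word-initial): no rule targets it → [z].
Rule 1 applies to /i/ (between /z/ and /z/: before a voiced consonant) → [iː].
/z/ (between /i/ and /a/) is unaffected → [z].
/a/ (between /z/ and /d/): before a voiced consonant, so rule 1 applies → [aː].
/d/ (between /a/ and /u/) is in the target of rule 2 but the environment (word-finally) is not met → [d].
/u/ (between /d/ and /f/) fails the environment for rule 1, so it stays [u].
/f/ (between /u/ and /l/) is in the target of rule 3 but the environment (between two vowels) is not met → [f].
/l/ stays [l].
/i/ meets the environment for rule 1 (before a voiced consonant) → [iː].
/b/ (between /i/ and /i/): rule 2 targets it, but not word-finally → unchanged [b].
/i/ (word-final) fails the environment for rule 1, so it stays [i].

[ziːzaːdufliːbi]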